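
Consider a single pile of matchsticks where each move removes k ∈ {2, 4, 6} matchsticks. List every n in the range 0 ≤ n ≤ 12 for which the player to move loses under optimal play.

0, 1, 8, 9

Build the Grundy sequence with g(k) = mex{g(k−s) : s ∈ {2, 4, 6}, s ≤ k}:
g(0) = mex{} = 0
g(1) = mex{} = 0
g(2) = mex{0} = 1
g(3) = mex{0} = 1
g(4) = mex{0,1} = 2
g(5) = mex{0,1} = 2
g(6) = mex{0,1,2} = 3
g(7) = mex{0,1,2} = 3
g(8) = mex{1,2,3} = 0
g(9) = mex{1,2,3} = 0
g(10) = mex{0,2,3} = 1
g(11) = mex{0,2,3} = 1
g(12) = mex{0,1,3} = 2
The P-positions (g = 0) in 0..12 are 0, 1, 8, 9.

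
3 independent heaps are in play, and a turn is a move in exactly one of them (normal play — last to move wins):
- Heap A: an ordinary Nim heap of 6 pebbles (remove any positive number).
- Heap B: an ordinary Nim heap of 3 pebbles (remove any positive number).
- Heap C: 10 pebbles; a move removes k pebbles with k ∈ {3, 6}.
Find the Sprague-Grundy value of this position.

5

Heap A is a plain Nim heap of size 6, so its Grundy value is 6.
Heap B is a plain Nim heap of size 3, so its Grundy value is 3.
Grundy values for heap C (subtraction set {3, 6}):
g(0) = mex{} = 0
g(1) = mex{} = 0
g(2) = mex{} = 0
g(3) = mex{0} = 1
g(4) = mex{0} = 1
g(5) = mex{0} = 1
g(6) = mex{0,1} = 2
g(7) = mex{0,1} = 2
g(8) = mex{0,1} = 2
g(9) = mex{1,2} = 0
g(10) = mex{1,2} = 0
So g(10) = 0.
By the Sprague-Grundy theorem, the Grundy value of a sum of independent games is the XOR of the component values.
Combined value = 6 ⊕ 3 ⊕ 0 = 5.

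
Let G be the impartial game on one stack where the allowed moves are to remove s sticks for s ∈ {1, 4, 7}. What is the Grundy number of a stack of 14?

1

Build the Grundy sequence with g(k) = mex{g(k−s) : s ∈ {1, 4, 7}, s ≤ k}:
k:     0  1  2  3  4  5  6  7  8  9 10 11 12 13 14
g(k):  0  1  0  1  2  0  1  2  0  1  0  1  2  0  1
So g(14) = 1.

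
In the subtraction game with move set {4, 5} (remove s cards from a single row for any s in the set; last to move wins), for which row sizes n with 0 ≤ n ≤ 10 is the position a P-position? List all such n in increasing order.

Compute g(0), g(1), … for moves {4, 5}:
k:     0  1  2  3  4  5  6  7  8  9 10
g(k):  0  0  0  0  1  1  1  1  2  0  0
The P-positions (g = 0) in 0..10 are 0, 1, 2, 3, 9, 10.

0, 1, 2, 3, 9, 10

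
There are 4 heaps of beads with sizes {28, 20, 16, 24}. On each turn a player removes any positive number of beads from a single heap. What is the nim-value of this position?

0

Compute the nim-sum pairwise:
28 ⊕ 20 = 8
8 ⊕ 16 = 24
24 ⊕ 24 = 0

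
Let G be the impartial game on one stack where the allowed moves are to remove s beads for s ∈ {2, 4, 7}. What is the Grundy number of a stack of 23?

1

Build the Grundy sequence with g(k) = mex{g(k−s) : s ∈ {2, 4, 7}, s ≤ k}:
k:     0  1  2  3  4  5  6  7  8  9 10 11 12 13 14 15 16 17 18 19 20 21 22 23
g(k):  0  0  1  1  2  2  0  3  1  0  2  1  0  2  1  0  2  1  0  2  1  0  2  1
So g(23) = 1.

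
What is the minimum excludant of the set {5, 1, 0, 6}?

2

The values 0, 1 are all present; 2 is the first non-negative integer missing from the set.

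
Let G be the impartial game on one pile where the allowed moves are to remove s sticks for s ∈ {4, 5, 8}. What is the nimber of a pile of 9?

Compute g(0), g(1), … for moves {4, 5, 8}:
k:     0  1  2  3  4  5  6  7  8  9
g(k):  0  0  0  0  1  1  1  1  2  2
So g(9) = 2.

2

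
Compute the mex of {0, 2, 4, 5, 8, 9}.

0 is in the set but 1 is not, so the mex is 1.

1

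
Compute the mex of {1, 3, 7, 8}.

0 is not in the set, so the mex is 0.

0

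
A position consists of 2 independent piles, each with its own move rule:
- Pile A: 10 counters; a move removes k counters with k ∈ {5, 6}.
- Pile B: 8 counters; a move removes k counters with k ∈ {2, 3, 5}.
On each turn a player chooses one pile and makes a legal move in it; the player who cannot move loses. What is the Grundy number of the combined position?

2

Build the Grundy sequence for pile A with g(k) = mex{g(k−s) : s ∈ {5, 6}, s ≤ k}:
g(0) = mex{} = 0
g(1) = mex{} = 0
g(2) = mex{} = 0
g(3) = mex{} = 0
g(4) = mex{} = 0
g(5) = mex{0} = 1
g(6) = mex{0} = 1
g(7) = mex{0} = 1
g(8) = mex{0} = 1
g(9) = mex{0} = 1
g(10) = mex{0,1} = 2
So g(10) = 2.
Build the Grundy sequence for pile B with g(k) = mex{g(k−s) : s ∈ {2, 3, 5}, s ≤ k}:
g(0) = mex{} = 0
g(1) = mex{} = 0
g(2) = mex{0} = 1
g(3) = mex{0} = 1
g(4) = mex{0,1} = 2
g(5) = mex{0,1} = 2
g(6) = mex{0,1,2} = 3
g(7) = mex{1,2} = 0
g(8) = mex{1,2,3} = 0
So g(8) = 0.
By the Sprague-Grundy theorem, the Grundy value of a sum of independent games is the XOR of the component values.
Combined value = 2 ⊕ 0 = 2.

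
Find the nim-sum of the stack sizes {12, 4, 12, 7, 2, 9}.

8

Nim-sum: 12 ^ 4 ^ 12 ^ 7 ^ 2 ^ 9 = 8.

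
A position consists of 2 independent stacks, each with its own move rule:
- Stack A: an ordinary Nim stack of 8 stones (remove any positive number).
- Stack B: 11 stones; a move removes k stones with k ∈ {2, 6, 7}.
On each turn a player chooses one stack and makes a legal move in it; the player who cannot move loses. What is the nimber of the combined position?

Stack A is a plain Nim stack of size 8, so its Grundy value is 8.
Build the Grundy sequence for stack B with g(k) = mex{g(k−s) : s ∈ {2, 6, 7}, s ≤ k}:
k:     0  1  2  3  4  5  6  7  8  9 10 11
g(k):  0  0  1  1  0  0  1  1  2  0  3  1
So g(11) = 1.
By the Sprague-Grundy theorem, the Grundy value of a sum of independent games is the XOR of the component values.
Combined value = 8 XOR 1 = 9.

9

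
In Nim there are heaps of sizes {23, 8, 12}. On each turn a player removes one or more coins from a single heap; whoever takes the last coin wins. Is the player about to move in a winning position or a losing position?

Winning position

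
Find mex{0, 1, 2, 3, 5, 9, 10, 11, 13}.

The values 0, 1, 2, 3 are all present; 4 is the first non-negative integer missing from the set.

4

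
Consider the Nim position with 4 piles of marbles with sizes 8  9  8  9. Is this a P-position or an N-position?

P-position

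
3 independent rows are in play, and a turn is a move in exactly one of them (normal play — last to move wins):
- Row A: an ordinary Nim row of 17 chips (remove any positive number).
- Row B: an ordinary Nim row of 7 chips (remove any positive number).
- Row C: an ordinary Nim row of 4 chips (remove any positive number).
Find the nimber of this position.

18

Row A is a plain Nim row of size 17, so its Grundy value is 17.
Row B is a plain Nim row of size 7, so its Grundy value is 7.
Row C is a plain Nim row of size 4, so its Grundy value is 4.
By the Sprague-Grundy theorem, the Grundy value of a sum of independent games is the XOR of the component values.
Combined value = 17 ⊕ 7 ⊕ 4 = 18.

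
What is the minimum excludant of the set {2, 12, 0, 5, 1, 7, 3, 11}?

The values 0, 1, 2, 3 are all present; 4 is the first non-negative integer missing from the set.

4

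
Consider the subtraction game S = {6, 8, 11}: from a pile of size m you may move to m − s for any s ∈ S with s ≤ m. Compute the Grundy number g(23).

1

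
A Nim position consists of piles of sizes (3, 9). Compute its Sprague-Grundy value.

Compute the nim-sum pairwise:
3 ⊕ 9 = 10

10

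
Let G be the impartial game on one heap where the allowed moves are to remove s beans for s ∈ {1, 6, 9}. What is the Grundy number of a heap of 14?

0

Build the Grundy sequence with g(k) = mex{g(k−s) : s ∈ {1, 6, 9}, s ≤ k}:
k:     0  1  2  3  4  5  6  7  8  9 10 11 12 13 14
g(k):  0  1  0  1  0  1  2  0  1  2  3  2  0  1  0
So g(14) = 0.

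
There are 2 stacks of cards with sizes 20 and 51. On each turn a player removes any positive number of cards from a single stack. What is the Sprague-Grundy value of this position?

39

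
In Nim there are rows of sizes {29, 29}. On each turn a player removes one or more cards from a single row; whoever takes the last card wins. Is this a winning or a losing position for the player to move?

Losing position

Bitwise XOR of the heap sizes:
  11101  (29)
  11101  (29)
  -----
  00000  (0)
The nim-sum is 0, so this is a P-position: the player to move is in a losing position under optimal play.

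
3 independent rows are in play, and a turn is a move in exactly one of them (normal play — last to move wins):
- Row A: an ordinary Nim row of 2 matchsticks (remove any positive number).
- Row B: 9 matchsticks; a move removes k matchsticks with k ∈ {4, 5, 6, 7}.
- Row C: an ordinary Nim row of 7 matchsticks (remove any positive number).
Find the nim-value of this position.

7

Row A is a plain Nim row of size 2, so its Grundy value is 2.
Grundy values for row B (subtraction set {4, 5, 6, 7}):
g(0) = mex{} = 0
g(1) = mex{} = 0
g(2) = mex{} = 0
g(3) = mex{} = 0
g(4) = mex{0} = 1
g(5) = mex{0} = 1
g(6) = mex{0} = 1
g(7) = mex{0} = 1
g(8) = mex{0,1} = 2
g(9) = mex{0,1} = 2
So g(9) = 2.
Row C is a plain Nim row of size 7, so its Grundy value is 7.
By the Sprague-Grundy theorem, the Grundy value of a sum of independent games is the XOR of the component values.
Combined value = 2 XOR 2 XOR 7 = 7.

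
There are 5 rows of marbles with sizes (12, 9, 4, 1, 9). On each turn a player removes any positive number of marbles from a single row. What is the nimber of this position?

9

Bitwise XOR of the heap sizes:
  1100  (12)
  1001  (9)
  0100  (4)
  0001  (1)
  1001  (9)
  ----
  1001  (9)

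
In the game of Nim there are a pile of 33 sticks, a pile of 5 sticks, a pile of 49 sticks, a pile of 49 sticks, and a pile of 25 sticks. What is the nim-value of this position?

61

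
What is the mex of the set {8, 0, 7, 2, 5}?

1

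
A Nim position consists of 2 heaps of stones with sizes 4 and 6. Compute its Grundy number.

Bitwise XOR of the heap sizes:
  100  (4)
  110  (6)
  ---
  010  (2)

2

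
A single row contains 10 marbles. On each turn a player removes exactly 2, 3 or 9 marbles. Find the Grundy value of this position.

2

Build the Grundy sequence with g(k) = mex{g(k−s) : s ∈ {2, 3, 9}, s ≤ k}:
g(0) = mex{} = 0
g(1) = mex{} = 0
g(2) = mex{0} = 1
g(3) = mex{0} = 1
g(4) = mex{0,1} = 2
g(5) = mex{1} = 0
g(6) = mex{1,2} = 0
g(7) = mex{0,2} = 1
g(8) = mex{0} = 1
g(9) = mex{0,1} = 2
g(10) = mex{0,1} = 2
So g(10) = 2.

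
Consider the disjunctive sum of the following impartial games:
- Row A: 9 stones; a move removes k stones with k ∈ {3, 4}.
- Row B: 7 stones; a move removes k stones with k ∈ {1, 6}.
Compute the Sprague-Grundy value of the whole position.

0

For row A, compute g(0), g(1), … with moves {3, 4}:
g(0) = mex{} = 0
g(1) = mex{} = 0
g(2) = mex{} = 0
g(3) = mex{0} = 1
g(4) = mex{0} = 1
g(5) = mex{0} = 1
g(6) = mex{0,1} = 2
g(7) = mex{1} = 0
g(8) = mex{1} = 0
g(9) = mex{1,2} = 0
So g(9) = 0.
Grundy values for row B (subtraction set {1, 6}):
g(0) = mex{} = 0
g(1) = mex{0} = 1
g(2) = mex{1} = 0
g(3) = mex{0} = 1
g(4) = mex{1} = 0
g(5) = mex{0} = 1
g(6) = mex{0,1} = 2
g(7) = mex{1,2} = 0
So g(7) = 0.
By the Sprague-Grundy theorem, the Grundy value of a sum of independent games is the XOR of the component values.
Combined value = 0 XOR 0 = 0.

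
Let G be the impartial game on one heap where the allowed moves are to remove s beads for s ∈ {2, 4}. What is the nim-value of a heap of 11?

2

Compute g(0), g(1), … for moves {2, 4}:
k:     0  1  2  3  4  5  6  7  8  9 10 11
g(k):  0  0  1  1  2  2  0  0  1  1  2  2
So g(11) = 2.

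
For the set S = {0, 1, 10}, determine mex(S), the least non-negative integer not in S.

2

The values 0, 1 are all present; 2 is the first non-negative integer missing from the set.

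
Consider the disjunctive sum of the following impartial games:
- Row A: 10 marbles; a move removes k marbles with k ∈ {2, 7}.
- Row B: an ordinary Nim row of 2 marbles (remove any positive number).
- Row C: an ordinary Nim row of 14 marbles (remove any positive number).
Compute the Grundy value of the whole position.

For row A, compute g(0), g(1), … with moves {2, 7}:
g(0) = mex{} = 0
g(1) = mex{} = 0
g(2) = mex{0} = 1
g(3) = mex{0} = 1
g(4) = mex{1} = 0
g(5) = mex{1} = 0
g(6) = mex{0} = 1
g(7) = mex{0} = 1
g(8) = mex{0,1} = 2
g(9) = mex{1} = 0
g(10) = mex{1,2} = 0
So g(10) = 0.
Row B is a plain Nim row of size 2, so its Grundy value is 2.
Row C is a plain Nim row of size 14, so its Grundy value is 14.
The value of a disjunctive sum is the nim-sum of the parts.
Combined value = 0 ⊕ 2 ⊕ 14 = 12.

12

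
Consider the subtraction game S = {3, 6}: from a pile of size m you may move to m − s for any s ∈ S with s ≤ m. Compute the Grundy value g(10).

Compute g(0), g(1), … for moves {3, 6}:
k:     0  1  2  3  4  5  6  7  8  9 10
g(k):  0  0  0  1  1  1  2  2  2  0  0
So g(10) = 0.

0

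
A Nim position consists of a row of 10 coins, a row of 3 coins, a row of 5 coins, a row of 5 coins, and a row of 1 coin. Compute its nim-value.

8

Compute the nim-sum pairwise:
10 XOR 3 = 9
9 XOR 5 = 12
12 XOR 5 = 9
9 XOR 1 = 8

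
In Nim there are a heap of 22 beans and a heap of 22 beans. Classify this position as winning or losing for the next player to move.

Losing position

Bitwise XOR of the heap sizes:
  10110  (22)
  10110  (22)
  -----
  00000  (0)
The nim-sum is 0, so this is a P-position: the player to move is in a losing position under optimal play.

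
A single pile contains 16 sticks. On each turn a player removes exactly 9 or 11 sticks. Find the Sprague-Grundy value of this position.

Build the Grundy sequence with g(k) = mex{g(k−s) : s ∈ {9, 11}, s ≤ k}:
k:     0  1  2  3  4  5  6  7  8  9 10 11 12 13 14 15 16
g(k):  0  0  0  0  0  0  0  0  0  1  1  1  1  1  1  1  1
So g(16) = 1.

1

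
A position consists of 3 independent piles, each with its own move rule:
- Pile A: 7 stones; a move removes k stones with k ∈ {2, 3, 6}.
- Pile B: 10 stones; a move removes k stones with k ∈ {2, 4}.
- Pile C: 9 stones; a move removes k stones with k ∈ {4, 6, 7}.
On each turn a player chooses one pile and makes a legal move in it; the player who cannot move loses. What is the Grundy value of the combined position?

1

Grundy values for pile A (subtraction set {2, 3, 6}):
g(0) = mex{} = 0
g(1) = mex{} = 0
g(2) = mex{0} = 1
g(3) = mex{0} = 1
g(4) = mex{0,1} = 2
g(5) = mex{1} = 0
g(6) = mex{0,1,2} = 3
g(7) = mex{0,2} = 1
So g(7) = 1.
Build the Grundy sequence for pile B with g(k) = mex{g(k−s) : s ∈ {2, 4}, s ≤ k}:
k:     0  1  2  3  4  5  6  7  8  9 10
g(k):  0  0  1  1  2  2  0  0  1  1  2
So g(10) = 2.
For pile C, compute g(0), g(1), … with moves {4, 6, 7}:
g(0) = mex{} = 0
g(1) = mex{} = 0
g(2) = mex{} = 0
g(3) = mex{} = 0
g(4) = mex{0} = 1
g(5) = mex{0} = 1
g(6) = mex{0} = 1
g(7) = mex{0} = 1
g(8) = mex{0,1} = 2
g(9) = mex{0,1} = 2
So g(9) = 2.
The value of a disjunctive sum is the nim-sum of the parts.
Combined value = 1 XOR 2 XOR 2 = 1.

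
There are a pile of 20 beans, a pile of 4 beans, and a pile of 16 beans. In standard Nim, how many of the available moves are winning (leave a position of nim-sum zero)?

0

Compute the nim-sum pairwise:
20 XOR 4 = 16
16 XOR 16 = 0
The nim-sum is already 0, so every move leaves a nonzero nim-sum — there are no winning moves.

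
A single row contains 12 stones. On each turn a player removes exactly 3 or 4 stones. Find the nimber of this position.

1

Build the Grundy sequence with g(k) = mex{g(k−s) : s ∈ {3, 4}, s ≤ k}:
g(0) = mex{} = 0
g(1) = mex{} = 0
g(2) = mex{} = 0
g(3) = mex{0} = 1
g(4) = mex{0} = 1
g(5) = mex{0} = 1
g(6) = mex{0,1} = 2
g(7) = mex{1} = 0
g(8) = mex{1} = 0
g(9) = mex{1,2} = 0
g(10) = mex{0,2} = 1
g(11) = mex{0} = 1
g(12) = mex{0} = 1
So g(12) = 1.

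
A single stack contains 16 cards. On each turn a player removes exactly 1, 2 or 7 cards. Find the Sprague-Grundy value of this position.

Build the Grundy sequence with g(k) = mex{g(k−s) : s ∈ {1, 2, 7}, s ≤ k}:
k:     0  1  2  3  4  5  6  7  8  9 10 11 12 13 14 15 16
g(k):  0  1  2  0  1  2  0  1  2  0  1  2  0  1  2  0  1
So g(16) = 1.

1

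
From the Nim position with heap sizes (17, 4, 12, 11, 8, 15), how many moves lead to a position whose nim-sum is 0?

Compute the nim-sum pairwise:
17 ^ 4 = 21
21 ^ 12 = 25
25 ^ 11 = 18
18 ^ 8 = 26
26 ^ 15 = 21
The overall nim-sum is X = 21. A heap of size p has a winning move iff p XOR X < p (reduce it to p XOR X).
  17: 17 XOR 21 = 4 < 17 — winning move (to 4).
  4: 4 XOR 21 = 17 ≥ 4 — no move.
  12: 12 XOR 21 = 25 ≥ 12 — no move.
  11: 11 XOR 21 = 30 ≥ 11 — no move.
  8: 8 XOR 21 = 29 ≥ 8 — no move.
  15: 15 XOR 21 = 26 ≥ 15 — no move.
That gives 1 winning move.

1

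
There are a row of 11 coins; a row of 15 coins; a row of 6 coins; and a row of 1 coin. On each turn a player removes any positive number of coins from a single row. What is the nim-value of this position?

3

Bitwise XOR of the heap sizes:
  1011  (11)
  1111  (15)
  0110  (6)
  0001  (1)
  ----
  0011  (3)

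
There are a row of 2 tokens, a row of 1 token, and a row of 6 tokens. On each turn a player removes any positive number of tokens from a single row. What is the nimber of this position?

Compute the nim-sum pairwise:
2 XOR 1 = 3
3 XOR 6 = 5

5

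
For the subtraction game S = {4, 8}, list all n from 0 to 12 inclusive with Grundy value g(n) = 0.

0, 1, 2, 3, 12

Compute g(0), g(1), … for moves {4, 8}:
g(0) = mex{} = 0
g(1) = mex{} = 0
g(2) = mex{} = 0
g(3) = mex{} = 0
g(4) = mex{0} = 1
g(5) = mex{0} = 1
g(6) = mex{0} = 1
g(7) = mex{0} = 1
g(8) = mex{0,1} = 2
g(9) = mex{0,1} = 2
g(10) = mex{0,1} = 2
g(11) = mex{0,1} = 2
g(12) = mex{1,2} = 0
The P-positions (g = 0) in 0..12 are 0, 1, 2, 3, 12.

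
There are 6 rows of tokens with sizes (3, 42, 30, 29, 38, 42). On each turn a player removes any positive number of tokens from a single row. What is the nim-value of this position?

38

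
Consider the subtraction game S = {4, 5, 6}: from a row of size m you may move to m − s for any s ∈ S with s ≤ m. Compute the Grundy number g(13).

0

Compute g(0), g(1), … for moves {4, 5, 6}:
g(0) = mex{} = 0
g(1) = mex{} = 0
g(2) = mex{} = 0
g(3) = mex{} = 0
g(4) = mex{0} = 1
g(5) = mex{0} = 1
g(6) = mex{0} = 1
g(7) = mex{0} = 1
g(8) = mex{0,1} = 2
g(9) = mex{0,1} = 2
g(10) = mex{1} = 0
g(11) = mex{1} = 0
g(12) = mex{1,2} = 0
g(13) = mex{1,2} = 0
So g(13) = 0.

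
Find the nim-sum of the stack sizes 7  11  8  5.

1

Compute the nim-sum pairwise:
7 ^ 11 = 12
12 ^ 8 = 4
4 ^ 5 = 1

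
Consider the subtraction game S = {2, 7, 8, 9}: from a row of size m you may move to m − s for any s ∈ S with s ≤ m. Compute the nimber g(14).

3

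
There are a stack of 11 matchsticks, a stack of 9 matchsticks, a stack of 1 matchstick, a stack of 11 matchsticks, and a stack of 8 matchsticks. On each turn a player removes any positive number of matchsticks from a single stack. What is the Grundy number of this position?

0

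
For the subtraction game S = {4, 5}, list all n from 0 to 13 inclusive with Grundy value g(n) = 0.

0, 1, 2, 3, 9, 10, 11, 12

Grundy values for subtraction set {4, 5}:
k:     0  1  2  3  4  5  6  7  8  9 10 11 12 13
g(k):  0  0  0  0  1  1  1  1  2  0  0  0  0  1
The P-positions (g = 0) in 0..13 are 0, 1, 2, 3, 9, 10, 11, 12.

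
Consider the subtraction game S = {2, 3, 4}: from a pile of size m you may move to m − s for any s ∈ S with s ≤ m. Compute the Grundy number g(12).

Compute g(0), g(1), … for moves {2, 3, 4}:
k:     0  1  2  3  4  5  6  7  8  9 10 11 12
g(k):  0  0  1  1  2  2  0  0  1  1  2  2  0
So g(12) = 0.

0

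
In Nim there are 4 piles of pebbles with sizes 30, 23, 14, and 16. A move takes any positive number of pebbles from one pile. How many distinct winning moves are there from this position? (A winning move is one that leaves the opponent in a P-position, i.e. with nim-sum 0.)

3

Bitwise XOR of the heap sizes:
  11110  (30)
  10111  (23)
  01110  (14)
  10000  (16)
  -----
  10111  (23)
The overall nim-sum is X = 23. A pile of size p has a winning move iff p XOR X < p (reduce it to p XOR X).
  30: 30 XOR 23 = 9 < 30 — winning move (to 9).
  23: 23 XOR 23 = 0 < 23 — winning move (to 0).
  14: 14 XOR 23 = 25 ≥ 14 — no move.
  16: 16 XOR 23 = 7 < 16 — winning move (to 7).
That gives 3 winning moves.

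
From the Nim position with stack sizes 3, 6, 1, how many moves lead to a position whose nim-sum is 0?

1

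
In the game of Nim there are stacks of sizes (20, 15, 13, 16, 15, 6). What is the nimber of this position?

15

Nim-sum: 20 ⊕ 15 ⊕ 13 ⊕ 16 ⊕ 15 ⊕ 6 = 15.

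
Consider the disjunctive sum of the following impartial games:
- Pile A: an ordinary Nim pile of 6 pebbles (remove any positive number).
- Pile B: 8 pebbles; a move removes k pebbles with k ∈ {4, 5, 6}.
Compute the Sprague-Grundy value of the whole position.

Pile A is a plain Nim pile of size 6, so its Grundy value is 6.
For pile B, compute g(0), g(1), … with moves {4, 5, 6}:
k:     0  1  2  3  4  5  6  7  8
g(k):  0  0  0  0  1  1  1  1  2
So g(8) = 2.
By the Sprague-Grundy theorem, the Grundy value of a sum of independent games is the XOR of the component values.
Combined value = 6 XOR 2 = 4.

4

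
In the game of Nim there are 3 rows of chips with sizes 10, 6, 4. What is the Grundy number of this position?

Compute the nim-sum pairwise:
10 ⊕ 6 = 12
12 ⊕ 4 = 8

8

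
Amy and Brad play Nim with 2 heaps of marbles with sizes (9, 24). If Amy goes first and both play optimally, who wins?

Amy wins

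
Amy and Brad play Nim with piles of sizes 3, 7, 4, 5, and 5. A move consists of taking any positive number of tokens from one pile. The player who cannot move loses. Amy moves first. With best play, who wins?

Brad wins

Compute the nim-sum pairwise:
3 ^ 7 = 4
4 ^ 4 = 0
0 ^ 5 = 5
5 ^ 5 = 0
The nim-sum is 0, so this is a P-position: the player to move is in a losing position under optimal play; Amy is about to move from it and so loses — Brad wins.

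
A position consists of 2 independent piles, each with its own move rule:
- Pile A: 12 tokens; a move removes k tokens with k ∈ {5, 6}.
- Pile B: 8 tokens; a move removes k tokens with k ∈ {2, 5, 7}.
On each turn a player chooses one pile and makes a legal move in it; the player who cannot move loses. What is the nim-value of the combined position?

2

Build the Grundy sequence for pile A with g(k) = mex{g(k−s) : s ∈ {5, 6}, s ≤ k}:
k:     0  1  2  3  4  5  6  7  8  9 10 11 12
g(k):  0  0  0  0  0  1  1  1  1  1  2  0  0
So g(12) = 0.
Build the Grundy sequence for pile B with g(k) = mex{g(k−s) : s ∈ {2, 5, 7}, s ≤ k}:
g(0) = mex{} = 0
g(1) = mex{} = 0
g(2) = mex{0} = 1
g(3) = mex{0} = 1
g(4) = mex{1} = 0
g(5) = mex{0,1} = 2
g(6) = mex{0} = 1
g(7) = mex{0,1,2} = 3
g(8) = mex{0,1} = 2
So g(8) = 2.
The value of a disjunctive sum is the nim-sum of the parts.
Combined value = 0 XOR 2 = 2.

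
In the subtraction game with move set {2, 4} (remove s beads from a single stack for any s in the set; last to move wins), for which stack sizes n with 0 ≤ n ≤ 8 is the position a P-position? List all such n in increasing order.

0, 1, 6, 7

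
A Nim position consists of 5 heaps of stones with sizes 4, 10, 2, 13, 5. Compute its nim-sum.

4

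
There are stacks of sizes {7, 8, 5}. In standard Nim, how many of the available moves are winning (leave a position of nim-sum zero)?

1

Nim-sum: 7 ⊕ 8 ⊕ 5 = 10.
The overall nim-sum is X = 10. A stack of size p has a winning move iff p XOR X < p (reduce it to p XOR X).
  7: 7 XOR 10 = 13 ≥ 7 — no move.
  8: 8 XOR 10 = 2 < 8 — winning move (to 2).
  5: 5 XOR 10 = 15 ≥ 5 — no move.
That gives 1 winning move.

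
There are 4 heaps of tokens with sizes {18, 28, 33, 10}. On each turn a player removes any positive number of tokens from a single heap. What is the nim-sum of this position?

37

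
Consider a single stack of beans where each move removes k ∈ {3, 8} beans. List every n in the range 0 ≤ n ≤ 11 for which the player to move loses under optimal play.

Compute g(0), g(1), … for moves {3, 8}:
k:     0  1  2  3  4  5  6  7  8  9 10 11
g(k):  0  0  0  1  1  1  0  0  2  1  1  0
The P-positions (g = 0) in 0..11 are 0, 1, 2, 6, 7, 11.

0, 1, 2, 6, 7, 11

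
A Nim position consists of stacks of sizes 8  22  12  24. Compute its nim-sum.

10

Write each in binary and XOR column by column:
  01000  (8)
  10110  (22)
  01100  (12)
  11000  (24)
  -----
  01010  (10)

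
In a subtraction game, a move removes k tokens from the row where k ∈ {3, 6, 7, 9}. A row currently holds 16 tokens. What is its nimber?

Grundy values for subtraction set {3, 6, 7, 9}:
k:     0  1  2  3  4  5  6  7  8  9 10 11 12 13 14 15 16
g(k):  0  0  0  1  1  1  2  2  2  3  3  3  0  0  0  1  1
So g(16) = 1.

1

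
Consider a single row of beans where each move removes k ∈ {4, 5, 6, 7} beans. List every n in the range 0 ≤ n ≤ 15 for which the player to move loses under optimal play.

0, 1, 2, 3, 11, 12, 13, 14

Grundy values for subtraction set {4, 5, 6, 7}:
k:     0  1  2  3  4  5  6  7  8  9 10 11 12 13 14 15
g(k):  0  0  0  0  1  1  1  1  2  2  2  0  0  0  0  1
The P-positions (g = 0) in 0..15 are 0, 1, 2, 3, 11, 12, 13, 14.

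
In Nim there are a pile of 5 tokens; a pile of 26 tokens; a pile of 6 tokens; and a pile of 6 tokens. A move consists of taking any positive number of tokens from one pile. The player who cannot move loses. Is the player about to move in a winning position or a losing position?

Compute the nim-sum pairwise:
5 ⊕ 26 = 31
31 ⊕ 6 = 25
25 ⊕ 6 = 31
The nim-sum is 31 ≠ 0, so this is an N-position: the player to move can win.

Winning position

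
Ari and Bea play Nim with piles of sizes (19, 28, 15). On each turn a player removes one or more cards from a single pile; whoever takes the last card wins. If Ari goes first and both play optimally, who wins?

Bea wins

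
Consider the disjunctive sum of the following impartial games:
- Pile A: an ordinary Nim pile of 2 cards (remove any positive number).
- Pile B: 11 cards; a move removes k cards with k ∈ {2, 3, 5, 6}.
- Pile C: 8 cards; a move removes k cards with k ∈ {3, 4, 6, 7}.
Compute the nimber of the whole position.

1

Pile A is a plain Nim pile of size 2, so its Grundy value is 2.
Grundy values for pile B (subtraction set {2, 3, 5, 6}):
k:     0  1  2  3  4  5  6  7  8  9 10 11
g(k):  0  0  1  1  2  2  3  3  0  0  1  1
So g(11) = 1.
Build the Grundy sequence for pile C with g(k) = mex{g(k−s) : s ∈ {3, 4, 6, 7}, s ≤ k}:
g(0) = mex{} = 0
g(1) = mex{} = 0
g(2) = mex{} = 0
g(3) = mex{0} = 1
g(4) = mex{0} = 1
g(5) = mex{0} = 1
g(6) = mex{0,1} = 2
g(7) = mex{0,1} = 2
g(8) = mex{0,1} = 2
So g(8) = 2.
The value of a disjunctive sum is the nim-sum of the parts.
Combined value = 2 ⊕ 1 ⊕ 2 = 1.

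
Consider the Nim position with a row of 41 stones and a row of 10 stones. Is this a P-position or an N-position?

N-position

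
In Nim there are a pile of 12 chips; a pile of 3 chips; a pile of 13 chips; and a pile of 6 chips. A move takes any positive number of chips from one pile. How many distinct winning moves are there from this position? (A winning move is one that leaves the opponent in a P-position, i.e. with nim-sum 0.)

Nim-sum: 12 XOR 3 XOR 13 XOR 6 = 4.
The overall nim-sum is X = 4. A pile of size p has a winning move iff p XOR X < p (reduce it to p XOR X).
  12: 12 XOR 4 = 8 < 12 — winning move (to 8).
  3: 3 XOR 4 = 7 ≥ 3 — no move.
  13: 13 XOR 4 = 9 < 13 — winning move (to 9).
  6: 6 XOR 4 = 2 < 6 — winning move (to 2).
That gives 3 winning moves.

3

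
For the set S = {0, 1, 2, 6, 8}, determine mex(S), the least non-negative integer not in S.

3

The values 0, 1, 2 are all present; 3 is the first non-negative integer missing from the set.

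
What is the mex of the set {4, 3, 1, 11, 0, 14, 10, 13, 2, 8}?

The values 0, 1, 2, 3, 4 are all present; 5 is the first non-negative integer missing from the set.

5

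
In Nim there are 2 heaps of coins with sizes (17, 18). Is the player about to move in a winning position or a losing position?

Winning position

Compute the nim-sum pairwise:
17 ^ 18 = 3
The nim-sum is 3 ≠ 0, so this is an N-position: the player to move can win.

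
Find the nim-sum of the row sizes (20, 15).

Nim-sum: 20 ⊕ 15 = 27.

27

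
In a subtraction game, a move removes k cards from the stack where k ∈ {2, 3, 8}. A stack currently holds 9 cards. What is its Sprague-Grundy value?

Compute g(0), g(1), … for moves {2, 3, 8}:
g(0) = mex{} = 0
g(1) = mex{} = 0
g(2) = mex{0} = 1
g(3) = mex{0} = 1
g(4) = mex{0,1} = 2
g(5) = mex{1} = 0
g(6) = mex{1,2} = 0
g(7) = mex{0,2} = 1
g(8) = mex{0} = 1
g(9) = mex{0,1} = 2
So g(9) = 2.

2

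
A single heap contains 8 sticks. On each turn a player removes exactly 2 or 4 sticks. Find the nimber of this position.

1

Compute g(0), g(1), … for moves {2, 4}:
k:     0  1  2  3  4  5  6  7  8
g(k):  0  0  1  1  2  2  0  0  1
So g(8) = 1.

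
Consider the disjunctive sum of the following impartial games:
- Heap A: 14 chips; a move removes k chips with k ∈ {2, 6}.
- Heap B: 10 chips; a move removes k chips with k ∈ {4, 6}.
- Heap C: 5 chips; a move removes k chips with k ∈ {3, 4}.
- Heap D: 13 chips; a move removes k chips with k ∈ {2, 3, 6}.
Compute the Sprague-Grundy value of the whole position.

Grundy values for heap A (subtraction set {2, 6}):
g(0) = mex{} = 0
g(1) = mex{} = 0
g(2) = mex{0} = 1
g(3) = mex{0} = 1
g(4) = mex{1} = 0
g(5) = mex{1} = 0
g(6) = mex{0} = 1
g(7) = mex{0} = 1
g(8) = mex{1} = 0
g(9) = mex{1} = 0
g(10) = mex{0} = 1
g(11) = mex{0} = 1
g(12) = mex{1} = 0
g(13) = mex{1} = 0
g(14) = mex{0} = 1
So g(14) = 1.
For heap B, compute g(0), g(1), … with moves {4, 6}:
k:     0  1  2  3  4  5  6  7  8  9 10
g(k):  0  0  0  0  1  1  1  1  2  2  0
So g(10) = 0.
Build the Grundy sequence for heap C with g(k) = mex{g(k−s) : s ∈ {3, 4}, s ≤ k}:
k:     0  1  2  3  4  5
g(k):  0  0  0  1  1  1
So g(5) = 1.
Grundy values for heap D (subtraction set {2, 3, 6}):
g(0) = mex{} = 0
g(1) = mex{} = 0
g(2) = mex{0} = 1
g(3) = mex{0} = 1
g(4) = mex{0,1} = 2
g(5) = mex{1} = 0
g(6) = mex{0,1,2} = 3
g(7) = mex{0,2} = 1
g(8) = mex{0,1,3} = 2
g(9) = mex{1,3} = 0
g(10) = mex{1,2} = 0
g(11) = mex{0,2} = 1
g(12) = mex{0,3} = 1
g(13) = mex{0,1} = 2
So g(13) = 2.
By the Sprague-Grundy theorem, the Grundy value of a sum of independent games is the XOR of the component values.
Combined value = 1 XOR 0 XOR 1 XOR 2 = 2.

2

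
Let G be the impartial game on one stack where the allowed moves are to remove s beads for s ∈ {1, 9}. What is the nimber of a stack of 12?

0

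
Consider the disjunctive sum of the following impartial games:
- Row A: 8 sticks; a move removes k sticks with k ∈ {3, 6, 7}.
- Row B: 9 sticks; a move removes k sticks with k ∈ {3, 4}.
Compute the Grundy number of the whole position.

Grundy values for row A (subtraction set {3, 6, 7}):
k:     0  1  2  3  4  5  6  7  8
g(k):  0  0  0  1  1  1  2  2  2
So g(8) = 2.
For row B, compute g(0), g(1), … with moves {3, 4}:
g(0) = mex{} = 0
g(1) = mex{} = 0
g(2) = mex{} = 0
g(3) = mex{0} = 1
g(4) = mex{0} = 1
g(5) = mex{0} = 1
g(6) = mex{0,1} = 2
g(7) = mex{1} = 0
g(8) = mex{1} = 0
g(9) = mex{1,2} = 0
So g(9) = 0.
The value of a disjunctive sum is the nim-sum of the parts.
Combined value = 2 ⊕ 0 = 2.

2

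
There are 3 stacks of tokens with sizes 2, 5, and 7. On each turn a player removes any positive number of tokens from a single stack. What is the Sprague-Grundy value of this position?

Compute the nim-sum pairwise:
2 XOR 5 = 7
7 XOR 7 = 0

0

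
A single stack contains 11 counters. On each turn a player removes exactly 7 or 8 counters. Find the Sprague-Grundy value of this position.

Compute g(0), g(1), … for moves {7, 8}:
k:     0  1  2  3  4  5  6  7  8  9 10 11
g(k):  0  0  0  0  0  0  0  1  1  1  1  1
So g(11) = 1.

1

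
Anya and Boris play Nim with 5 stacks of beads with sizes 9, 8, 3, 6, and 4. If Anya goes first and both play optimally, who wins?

Boris wins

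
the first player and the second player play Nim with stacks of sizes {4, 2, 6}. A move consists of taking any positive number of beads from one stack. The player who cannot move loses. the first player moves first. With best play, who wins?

the second player wins

Compute the nim-sum pairwise:
4 ^ 2 = 6
6 ^ 6 = 0
The nim-sum is 0, so this is a P-position: the player to move is in a losing position under optimal play; the first player is about to move from it and so loses — the second player wins.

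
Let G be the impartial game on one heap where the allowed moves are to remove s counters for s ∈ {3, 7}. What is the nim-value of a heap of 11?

0

Build the Grundy sequence with g(k) = mex{g(k−s) : s ∈ {3, 7}, s ≤ k}:
g(0) = mex{} = 0
g(1) = mex{} = 0
g(2) = mex{} = 0
g(3) = mex{0} = 1
g(4) = mex{0} = 1
g(5) = mex{0} = 1
g(6) = mex{1} = 0
g(7) = mex{0,1} = 2
g(8) = mex{0,1} = 2
g(9) = mex{0} = 1
g(10) = mex{1,2} = 0
g(11) = mex{1,2} = 0
So g(11) = 0.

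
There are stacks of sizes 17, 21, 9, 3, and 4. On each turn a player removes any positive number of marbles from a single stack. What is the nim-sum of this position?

10

Compute the nim-sum pairwise:
17 ⊕ 21 = 4
4 ⊕ 9 = 13
13 ⊕ 3 = 14
14 ⊕ 4 = 10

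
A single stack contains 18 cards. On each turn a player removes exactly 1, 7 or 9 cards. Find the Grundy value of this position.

0

Compute g(0), g(1), … for moves {1, 7, 9}:
k:     0  1  2  3  4  5  6  7  8  9 10 11 12 13 14 15 16 17 18
g(k):  0  1  0  1  0  1  0  1  0  1  0  1  0  1  0  1  0  1  0
So g(18) = 0.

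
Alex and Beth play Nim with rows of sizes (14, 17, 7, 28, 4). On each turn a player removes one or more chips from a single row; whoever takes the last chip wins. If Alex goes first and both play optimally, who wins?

Compute the nim-sum pairwise:
14 ^ 17 = 31
31 ^ 7 = 24
24 ^ 28 = 4
4 ^ 4 = 0
The nim-sum is 0, so this is a P-position: the player to move is in a losing position under optimal play; Alex is about to move from it and so loses — Beth wins.

Beth wins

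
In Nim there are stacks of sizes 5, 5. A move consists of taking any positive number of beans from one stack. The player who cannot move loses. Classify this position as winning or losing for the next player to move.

Losing position

Bitwise XOR of the heap sizes:
  101  (5)
  101  (5)
  ---
  000  (0)
The nim-sum is 0, so this is a P-position: the player to move is in a losing position under optimal play.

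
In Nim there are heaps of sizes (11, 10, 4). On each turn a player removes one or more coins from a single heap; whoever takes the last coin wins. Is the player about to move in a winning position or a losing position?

Winning position

Nim-sum: 11 XOR 10 XOR 4 = 5.
The nim-sum is 5 ≠ 0, so this is an N-position: the player to move can win.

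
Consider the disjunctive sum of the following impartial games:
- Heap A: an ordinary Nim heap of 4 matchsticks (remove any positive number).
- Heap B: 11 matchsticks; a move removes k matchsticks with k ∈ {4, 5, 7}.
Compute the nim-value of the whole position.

Heap A is a plain Nim heap of size 4, so its Grundy value is 4.
Build the Grundy sequence for heap B with g(k) = mex{g(k−s) : s ∈ {4, 5, 7}, s ≤ k}:
g(0) = mex{} = 0
g(1) = mex{} = 0
g(2) = mex{} = 0
g(3) = mex{} = 0
g(4) = mex{0} = 1
g(5) = mex{0} = 1
g(6) = mex{0} = 1
g(7) = mex{0} = 1
g(8) = mex{0,1} = 2
g(9) = mex{0,1} = 2
g(10) = mex{0,1} = 2
g(11) = mex{1} = 0
So g(11) = 0.
By the Sprague-Grundy theorem, the Grundy value of a sum of independent games is the XOR of the component values.
Combined value = 4 ⊕ 0 = 4.

4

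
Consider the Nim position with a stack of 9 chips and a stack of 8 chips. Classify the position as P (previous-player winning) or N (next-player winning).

N-position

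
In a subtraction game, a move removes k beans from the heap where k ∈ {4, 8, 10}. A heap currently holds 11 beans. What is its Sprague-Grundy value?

2

Grundy values for subtraction set {4, 8, 10}:
g(0) = mex{} = 0
g(1) = mex{} = 0
g(2) = mex{} = 0
g(3) = mex{} = 0
g(4) = mex{0} = 1
g(5) = mex{0} = 1
g(6) = mex{0} = 1
g(7) = mex{0} = 1
g(8) = mex{0,1} = 2
g(9) = mex{0,1} = 2
g(10) = mex{0,1} = 2
g(11) = mex{0,1} = 2
So g(11) = 2.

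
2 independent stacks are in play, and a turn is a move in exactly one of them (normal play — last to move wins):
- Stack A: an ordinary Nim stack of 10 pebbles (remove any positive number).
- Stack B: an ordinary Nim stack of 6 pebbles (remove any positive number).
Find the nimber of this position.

Stack A is a plain Nim stack of size 10, so its Grundy value is 10.
Stack B is a plain Nim stack of size 6, so its Grundy value is 6.
By the Sprague-Grundy theorem, the Grundy value of a sum of independent games is the XOR of the component values.
Combined value = 10 XOR 6 = 12.

12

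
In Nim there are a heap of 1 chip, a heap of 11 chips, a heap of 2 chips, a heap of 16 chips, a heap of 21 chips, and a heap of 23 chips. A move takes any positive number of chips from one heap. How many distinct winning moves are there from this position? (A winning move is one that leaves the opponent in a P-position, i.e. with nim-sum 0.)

3

In binary:
  00001  (1)
  01011  (11)
  00010  (2)
  10000  (16)
  10101  (21)
  10111  (23)
  -----
  11010  (26)
The overall nim-sum is X = 26. A heap of size p has a winning move iff p XOR X < p (reduce it to p XOR X).
  1: 1 XOR 26 = 27 ≥ 1 — no move.
  11: 11 XOR 26 = 17 ≥ 11 — no move.
  2: 2 XOR 26 = 24 ≥ 2 — no move.
  16: 16 XOR 26 = 10 < 16 — winning move (to 10).
  21: 21 XOR 26 = 15 < 21 — winning move (to 15).
  23: 23 XOR 26 = 13 < 23 — winning move (to 13).
That gives 3 winning moves.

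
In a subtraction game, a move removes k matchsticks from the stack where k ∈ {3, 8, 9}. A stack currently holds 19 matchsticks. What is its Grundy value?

Compute g(0), g(1), … for moves {3, 8, 9}:
k:     0  1  2  3  4  5  6  7  8  9 10 11 12 13 14 15 16 17 18 19
g(k):  0  0  0  1  1  1  0  0  2  1  1  3  0  0  2  1  1  0  0  0
So g(19) = 0.

0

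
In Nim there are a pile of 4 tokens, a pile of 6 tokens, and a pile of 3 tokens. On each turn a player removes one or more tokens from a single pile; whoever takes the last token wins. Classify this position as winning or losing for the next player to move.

Winning position

Nim-sum: 4 XOR 6 XOR 3 = 1.
The nim-sum is 1 ≠ 0, so this is an N-position: the player to move can win.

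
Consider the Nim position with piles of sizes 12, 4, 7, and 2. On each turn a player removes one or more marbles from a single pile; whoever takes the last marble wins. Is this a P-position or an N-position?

In binary:
  1100  (12)
  0100  (4)
  0111  (7)
  0010  (2)
  ----
  1101  (13)
The nim-sum is 13 ≠ 0, so this is an N-position: the player to move can win.

N-position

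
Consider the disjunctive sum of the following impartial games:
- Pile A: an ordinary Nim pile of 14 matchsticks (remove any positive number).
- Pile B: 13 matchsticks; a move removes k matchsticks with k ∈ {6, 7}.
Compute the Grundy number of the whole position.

Pile A is a plain Nim pile of size 14, so its Grundy value is 14.
Build the Grundy sequence for pile B with g(k) = mex{g(k−s) : s ∈ {6, 7}, s ≤ k}:
g(0) = mex{} = 0
g(1) = mex{} = 0
g(2) = mex{} = 0
g(3) = mex{} = 0
g(4) = mex{} = 0
g(5) = mex{} = 0
g(6) = mex{0} = 1
g(7) = mex{0} = 1
g(8) = mex{0} = 1
g(9) = mex{0} = 1
g(10) = mex{0} = 1
g(11) = mex{0} = 1
g(12) = mex{0,1} = 2
g(13) = mex{1} = 0
So g(13) = 0.
By the Sprague-Grundy theorem, the Grundy value of a sum of independent games is the XOR of the component values.
Combined value = 14 XOR 0 = 14.

14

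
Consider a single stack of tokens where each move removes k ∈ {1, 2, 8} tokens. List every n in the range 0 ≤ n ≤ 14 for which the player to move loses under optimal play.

Build the Grundy sequence with g(k) = mex{g(k−s) : s ∈ {1, 2, 8}, s ≤ k}:
g(0) = mex{} = 0
g(1) = mex{0} = 1
g(2) = mex{0,1} = 2
g(3) = mex{1,2} = 0
g(4) = mex{0,2} = 1
g(5) = mex{0,1} = 2
g(6) = mex{1,2} = 0
g(7) = mex{0,2} = 1
g(8) = mex{0,1} = 2
g(9) = mex{1,2} = 0
g(10) = mex{0,2} = 1
g(11) = mex{0,1} = 2
g(12) = mex{1,2} = 0
g(13) = mex{0,2} = 1
g(14) = mex{0,1} = 2
The P-positions (g = 0) in 0..14 are 0, 3, 6, 9, 12.

0, 3, 6, 9, 12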